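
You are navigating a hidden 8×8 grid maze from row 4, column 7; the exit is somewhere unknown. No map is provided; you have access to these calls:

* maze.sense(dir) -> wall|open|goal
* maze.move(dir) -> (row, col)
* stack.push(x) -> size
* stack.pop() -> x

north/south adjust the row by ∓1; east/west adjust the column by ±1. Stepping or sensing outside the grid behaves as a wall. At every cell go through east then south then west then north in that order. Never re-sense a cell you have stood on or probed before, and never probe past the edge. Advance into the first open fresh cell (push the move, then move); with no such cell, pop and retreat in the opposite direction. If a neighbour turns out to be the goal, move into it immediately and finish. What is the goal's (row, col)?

;; maze.sense(dir: south) : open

;; stack.push(x: south) : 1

;; maze.move(dir: south) : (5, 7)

;; maze.sense(dir: south) : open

;; stack.push(x: south) : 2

;; maze.move(dir: south) : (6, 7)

;; maze.sense(dir: south) : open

;; stack.push(x: south) : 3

;; maze.move(dir: south) : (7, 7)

;; maze.sense(dir: west) : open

;; stack.push(x: west) : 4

;; maze.move(dir: west) : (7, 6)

;; maze.sense(dir: west) : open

;; stack.push(x: west) : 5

;; maze.move(dir: west) : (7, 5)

;; maze.sense(dir: west) : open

;; stack.push(x: west) : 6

;; maze.move(dir: west) : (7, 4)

;; maze.sense(dir: west) : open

;; stack.push(x: west) : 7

;; maze.move(dir: west) : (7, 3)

;; maze.sense(dir: west) : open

;; stack.push(x: west) : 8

;; maze.move(dir: west) : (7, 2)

;; maze.sense(dir: west) : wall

;; maze.sense(dir: north) : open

;; stack.push(x: north) : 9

;; maze.move(dir: north) : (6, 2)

;; maze.sense(dir: east) : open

;; stack.push(x: east) : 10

;; maze.move(dir: east) : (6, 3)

;; maze.sense(dir: east) : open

;; stack.push(x: east) : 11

;; maze.move(dir: east) : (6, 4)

;; maze.sense(dir: east) : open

;; stack.push(x: east) : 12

;; maze.move(dir: east) : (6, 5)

;; maze.sense(dir: east) : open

;; stack.push(x: east) : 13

;; maze.move(dir: east) : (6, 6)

;; maze.sense(dir: north) : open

;; stack.push(x: north) : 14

;; maze.move(dir: north) : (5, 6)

;; maze.sense(dir: west) : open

;; stack.push(x: west) : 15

;; maze.move(dir: west) : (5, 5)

;; maze.sense(dir: west) : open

;; stack.push(x: west) : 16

;; maze.move(dir: west) : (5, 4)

;; maze.sense(dir: west) : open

;; stack.push(x: west) : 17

;; maze.move(dir: west) : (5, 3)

;; maze.sense(dir: west) : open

;; stack.push(x: west) : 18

;; maze.move(dir: west) : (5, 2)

;; maze.sense(dir: west) : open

;; stack.push(x: west) : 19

;; maze.move(dir: west) : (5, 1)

;; maze.sense(dir: south) : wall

;; maze.sense(dir: west) : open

;; stack.push(x: west) : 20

;; maze.move(dir: west) : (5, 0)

;; maze.sense(dir: south) : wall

;; maze.sense(dir: north) : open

;; stack.push(x: north) : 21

;; maze.move(dir: north) : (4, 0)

;; maze.sense(dir: east) : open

;; stack.push(x: east) : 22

;; maze.move(dir: east) : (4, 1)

;; maze.sense(dir: east) : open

;; stack.push(x: east) : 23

;; maze.move(dir: east) : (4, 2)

;; maze.sense(dir: east) : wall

;; maze.sense(dir: north) : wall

;; stack.pop() : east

;; maze.move(dir: west) : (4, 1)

;; maze.sense(dir: north) : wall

;; stack.pop() : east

;; maze.move(dir: west) : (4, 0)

;; maze.sense(dir: north) : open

;; stack.push(x: north) : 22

;; maze.move(dir: north) : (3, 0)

;; maze.sense(dir: north) : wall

;; stack.pop() : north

;; maze.move(dir: south) : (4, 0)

;; stack.pop() : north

;; maze.move(dir: south) : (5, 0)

;; stack.pop() : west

;; maze.move(dir: east) : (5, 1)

;; stack.pop() : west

;; maze.move(dir: east) : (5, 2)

;; stack.pop() : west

;; maze.move(dir: east) : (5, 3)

;; stack.pop() : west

;; maze.move(dir: east) : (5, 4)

;; maze.sense(dir: north) : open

;; stack.push(x: north) : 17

;; maze.move(dir: north) : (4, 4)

;; maze.sense(dir: east) : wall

;; maze.sense(dir: north) : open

;; stack.push(x: north) : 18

;; maze.move(dir: north) : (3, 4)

;; maze.sense(dir: east) : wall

;; maze.sense(dir: west) : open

;; stack.push(x: west) : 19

;; maze.move(dir: west) : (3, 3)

;; maze.sense(dir: north) : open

;; stack.push(x: north) : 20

;; maze.move(dir: north) : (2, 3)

;; maze.sense(dir: east) : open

;; stack.push(x: east) : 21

;; maze.move(dir: east) : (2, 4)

;; maze.sense(dir: east) : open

;; stack.push(x: east) : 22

;; maze.move(dir: east) : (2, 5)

;; maze.sense(dir: east) : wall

;; maze.sense(dir: north) : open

;; stack.push(x: north) : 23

;; maze.move(dir: north) : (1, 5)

;; maze.sense(dir: east) : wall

;; maze.sense(dir: west) : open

;; stack.push(x: west) : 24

;; maze.move(dir: west) : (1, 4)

;; maze.sense(dir: west) : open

;; stack.push(x: west) : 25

;; maze.move(dir: west) : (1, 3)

;; maze.sense(dir: west) : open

;; stack.push(x: west) : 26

;; maze.move(dir: west) : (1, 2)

;; maze.sense(dir: south) : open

;; stack.push(x: south) : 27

;; maze.move(dir: south) : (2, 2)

;; maze.sense(dir: west) : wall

;; stack.pop() : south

;; maze.move(dir: north) : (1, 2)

;; maze.sense(dir: west) : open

;; stack.push(x: west) : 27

;; maze.move(dir: west) : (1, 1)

;; maze.sense(dir: west) : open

;; stack.push(x: west) : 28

;; maze.move(dir: west) : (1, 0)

;; maze.sense(dir: north) : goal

;; maze.move(dir: north) : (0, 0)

Answer: (0, 0)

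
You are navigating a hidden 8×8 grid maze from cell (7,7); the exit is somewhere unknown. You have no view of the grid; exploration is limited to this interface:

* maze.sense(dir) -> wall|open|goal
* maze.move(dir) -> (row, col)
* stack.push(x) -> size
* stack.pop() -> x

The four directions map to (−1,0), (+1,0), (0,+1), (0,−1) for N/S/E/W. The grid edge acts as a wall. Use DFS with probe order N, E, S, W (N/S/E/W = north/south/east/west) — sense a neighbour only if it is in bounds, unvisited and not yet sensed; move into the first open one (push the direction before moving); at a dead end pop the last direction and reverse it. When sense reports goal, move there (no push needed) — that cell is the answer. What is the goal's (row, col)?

I try sense with dir→north, : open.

Next I call push with x→north, which returns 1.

Invoking move with dir→north, and see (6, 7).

I try sense with dir→north, → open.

Then push with x→north, — result: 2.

Next I call move with dir→north, which returns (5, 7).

Calling sense with dir→north, and get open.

I use push with x→north, and observe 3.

I use move with dir→north, which returns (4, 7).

I call sense with dir→north, → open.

Using push with x→north, yielding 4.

I run move with dir→north, which returns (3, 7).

Using sense with dir→north, giving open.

I call push with x→north, and observe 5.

I try move with dir→north, yielding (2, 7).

Using sense with dir→north, → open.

I try push with x→north, and observe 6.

I run move with dir→north, giving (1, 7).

I try sense with dir→north, : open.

I try push with x→north, giving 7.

Now I run move with dir→north, and get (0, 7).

I run sense with dir→west, — result: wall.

I use pop, and observe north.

Next I call move with dir→south, and observe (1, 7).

I use sense with dir→west, which returns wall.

I use pop, which returns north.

I invoke move with dir→south, and get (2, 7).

Using sense with dir→west, and get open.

Invoking push with x→west, — result: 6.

Now I run move with dir→west, and observe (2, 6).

Invoking sense with dir→south, giving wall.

Invoking sense with dir→west, yielding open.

I call push with x→west, yielding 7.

Now I run move with dir→west, and see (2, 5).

I invoke sense with dir→north, — result: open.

I try push with x→north, and get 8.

Using move with dir→north, and see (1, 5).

I invoke sense with dir→north, and observe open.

I call push with x→north, giving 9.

Then move with dir→north, — result: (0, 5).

Now I run sense with dir→west, : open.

I use push with x→west, giving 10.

I call move with dir→west, → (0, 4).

Next I call sense with dir→south, giving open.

I run push with x→south, which returns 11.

Calling move with dir→south, and observe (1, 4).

I invoke sense with dir→south, — result: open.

Using push with x→south, and get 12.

I call move with dir→south, giving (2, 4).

Invoking sense with dir→south, which returns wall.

I invoke sense with dir→west, giving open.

Then push with x→west, → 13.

Then move with dir→west, and observe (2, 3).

Calling sense with dir→north, — result: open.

Invoking push with x→north, : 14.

Next I call move with dir→north, which returns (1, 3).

I try sense with dir→north, : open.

I use push with x→north, — result: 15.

Invoking move with dir→north, and observe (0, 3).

I try sense with dir→west, — result: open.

Invoking push with x→west, — result: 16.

I try move with dir→west, : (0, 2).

Now I run sense with dir→south, which returns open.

Invoking push with x→south, : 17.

Invoking move with dir→south, → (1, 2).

Using sense with dir→south, yielding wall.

Invoking sense with dir→west, — result: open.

I run push with x→west, : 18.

Invoking move with dir→west, and get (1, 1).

I invoke sense with dir→north, giving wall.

Invoking sense with dir→south, : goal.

Next I call move with dir→south, : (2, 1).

Answer: (2, 1)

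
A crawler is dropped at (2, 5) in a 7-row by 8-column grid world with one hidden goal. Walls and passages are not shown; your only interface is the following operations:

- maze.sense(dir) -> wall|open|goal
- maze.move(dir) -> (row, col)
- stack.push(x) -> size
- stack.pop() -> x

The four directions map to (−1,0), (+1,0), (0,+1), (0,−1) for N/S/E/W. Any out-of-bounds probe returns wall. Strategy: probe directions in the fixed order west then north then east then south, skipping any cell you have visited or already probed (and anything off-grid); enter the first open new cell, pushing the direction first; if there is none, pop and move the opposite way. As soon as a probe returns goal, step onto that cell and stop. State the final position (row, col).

Act: maze.sense[dir→west]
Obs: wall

Act: maze.sense[dir→north]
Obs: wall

Act: maze.sense[dir→east]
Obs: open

Act: stack.push[x→east]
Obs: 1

Act: maze.move[dir→east]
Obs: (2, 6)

Act: maze.sense[dir→north]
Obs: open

Act: stack.push[x→north]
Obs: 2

Act: maze.move[dir→north]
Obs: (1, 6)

Act: maze.sense[dir→north]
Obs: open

Act: stack.push[x→north]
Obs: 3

Act: maze.move[dir→north]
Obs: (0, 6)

Act: maze.sense[dir→west]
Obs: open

Act: stack.push[x→west]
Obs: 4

Act: maze.move[dir→west]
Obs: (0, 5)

Act: maze.sense[dir→west]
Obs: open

Act: stack.push[x→west]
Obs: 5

Act: maze.move[dir→west]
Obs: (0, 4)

Act: maze.sense[dir→west]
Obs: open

Act: stack.push[x→west]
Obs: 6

Act: maze.move[dir→west]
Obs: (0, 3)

Act: maze.sense[dir→west]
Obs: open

Act: stack.push[x→west]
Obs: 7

Act: maze.move[dir→west]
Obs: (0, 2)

Act: maze.sense[dir→west]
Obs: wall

Act: maze.sense[dir→south]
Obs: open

Act: stack.push[x→south]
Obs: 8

Act: maze.move[dir→south]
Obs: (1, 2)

Act: maze.sense[dir→west]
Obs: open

Act: stack.push[x→west]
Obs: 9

Act: maze.move[dir→west]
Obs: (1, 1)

Act: maze.sense[dir→west]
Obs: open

Act: stack.push[x→west]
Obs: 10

Act: maze.move[dir→west]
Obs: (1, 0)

Act: maze.sense[dir→north]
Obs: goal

Act: maze.move[dir→north]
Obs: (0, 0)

Answer: (0, 0)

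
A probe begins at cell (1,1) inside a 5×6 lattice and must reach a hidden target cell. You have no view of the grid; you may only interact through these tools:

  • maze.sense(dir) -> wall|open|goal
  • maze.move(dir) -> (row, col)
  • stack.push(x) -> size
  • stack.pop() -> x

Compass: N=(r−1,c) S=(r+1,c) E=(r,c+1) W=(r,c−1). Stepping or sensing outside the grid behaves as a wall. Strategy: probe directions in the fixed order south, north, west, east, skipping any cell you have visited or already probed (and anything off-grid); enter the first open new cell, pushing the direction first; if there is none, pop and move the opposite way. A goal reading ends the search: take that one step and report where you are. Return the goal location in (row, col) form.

·→ sense(dir=south)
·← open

·→ push(x=south)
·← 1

·→ move(dir=south)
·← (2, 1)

·→ sense(dir=south)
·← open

·→ push(x=south)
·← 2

·→ move(dir=south)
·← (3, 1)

·→ sense(dir=south)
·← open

·→ push(x=south)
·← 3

·→ move(dir=south)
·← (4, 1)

·→ sense(dir=west)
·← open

·→ push(x=west)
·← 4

·→ move(dir=west)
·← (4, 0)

·→ sense(dir=north)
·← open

·→ push(x=north)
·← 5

·→ move(dir=north)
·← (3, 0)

·→ sense(dir=north)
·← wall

·→ pop()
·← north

·→ move(dir=south)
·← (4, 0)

·→ pop()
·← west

·→ move(dir=east)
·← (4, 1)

·→ sense(dir=east)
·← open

·→ push(x=east)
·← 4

·→ move(dir=east)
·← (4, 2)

·→ sense(dir=north)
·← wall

·→ sense(dir=east)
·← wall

·→ pop()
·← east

·→ move(dir=west)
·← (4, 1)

·→ pop()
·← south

·→ move(dir=north)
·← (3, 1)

·→ pop()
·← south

·→ move(dir=north)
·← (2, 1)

·→ sense(dir=east)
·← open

·→ push(x=east)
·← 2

·→ move(dir=east)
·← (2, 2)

·→ sense(dir=north)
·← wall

·→ sense(dir=east)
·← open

·→ push(x=east)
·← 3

·→ move(dir=east)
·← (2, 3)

·→ sense(dir=south)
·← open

·→ push(x=south)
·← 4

·→ move(dir=south)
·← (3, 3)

·→ sense(dir=east)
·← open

·→ push(x=east)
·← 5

·→ move(dir=east)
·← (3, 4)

·→ sense(dir=south)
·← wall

·→ sense(dir=north)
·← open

·→ push(x=north)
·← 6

·→ move(dir=north)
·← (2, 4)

·→ sense(dir=north)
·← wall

·→ sense(dir=east)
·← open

·→ push(x=east)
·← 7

·→ move(dir=east)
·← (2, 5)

·→ sense(dir=south)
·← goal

·→ move(dir=south)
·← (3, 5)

Answer: (3, 5)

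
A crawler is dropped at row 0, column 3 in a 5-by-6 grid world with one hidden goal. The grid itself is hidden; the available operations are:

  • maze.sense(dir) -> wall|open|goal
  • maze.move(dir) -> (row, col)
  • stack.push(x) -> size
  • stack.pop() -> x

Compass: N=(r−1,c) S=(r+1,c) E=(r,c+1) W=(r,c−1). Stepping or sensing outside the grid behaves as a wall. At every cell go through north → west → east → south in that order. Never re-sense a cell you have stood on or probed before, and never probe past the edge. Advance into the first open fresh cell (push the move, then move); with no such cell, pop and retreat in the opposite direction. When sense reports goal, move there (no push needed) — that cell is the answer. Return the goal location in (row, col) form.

I try maze.sense on dir→west, : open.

Then stack.push on x→west, : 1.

Then maze.move on dir→west, and observe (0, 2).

Then maze.sense on dir→west, — result: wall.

Using maze.sense on dir→south, which returns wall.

Now I run stack.pop(), and observe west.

Invoking maze.move on dir→east, and get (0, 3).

I try maze.sense on dir→east, and see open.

I use stack.push on x→east, : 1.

Next I call maze.move on dir→east, giving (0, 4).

I run maze.sense on dir→east, yielding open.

Using stack.push on x→east, → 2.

I use maze.move on dir→east, and get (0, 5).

Then maze.sense on dir→south, → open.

I try stack.push on x→south, and observe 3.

I call maze.move on dir→south, and observe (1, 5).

Calling maze.sense on dir→west, and see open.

Calling stack.push on x→west, → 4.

I use maze.move on dir→west, which returns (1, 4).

Calling maze.sense on dir→west, : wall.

Then maze.sense on dir→south, → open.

I use stack.push on x→south, which returns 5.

Calling maze.move on dir→south, which returns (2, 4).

I use maze.sense on dir→west, which returns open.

I call stack.push on x→west, yielding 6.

Next I call maze.move on dir→west, and see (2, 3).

I try maze.sense on dir→west, and see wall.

I use maze.sense on dir→south, and see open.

I call stack.push on x→south, : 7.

I use maze.move on dir→south, yielding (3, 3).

Now I run maze.sense on dir→west, : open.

I call stack.push on x→west, and get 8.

I use maze.move on dir→west, : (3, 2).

Using maze.sense on dir→west, which returns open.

Then stack.push on x→west, and see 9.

I run maze.move on dir→west, which returns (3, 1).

Calling maze.sense on dir→north, and see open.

I run stack.push on x→north, — result: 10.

Now I run maze.move on dir→north, and observe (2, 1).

I invoke maze.sense on dir→north, yielding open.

I call stack.push on x→north, → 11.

I invoke maze.move on dir→north, : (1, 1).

Invoking maze.sense on dir→west, and see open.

Calling stack.push on x→west, and get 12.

Then maze.move on dir→west, → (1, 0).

Now I run maze.sense on dir→north, — result: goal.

Calling maze.move on dir→north, — result: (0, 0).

Answer: (0, 0)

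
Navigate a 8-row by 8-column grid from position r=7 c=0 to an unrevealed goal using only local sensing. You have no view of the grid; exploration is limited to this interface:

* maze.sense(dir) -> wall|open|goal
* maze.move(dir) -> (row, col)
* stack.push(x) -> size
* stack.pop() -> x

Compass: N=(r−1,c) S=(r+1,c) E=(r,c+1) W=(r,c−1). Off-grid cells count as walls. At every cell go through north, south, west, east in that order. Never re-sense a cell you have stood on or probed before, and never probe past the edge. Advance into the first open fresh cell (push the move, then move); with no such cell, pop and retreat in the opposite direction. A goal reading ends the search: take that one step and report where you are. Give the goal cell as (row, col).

[in] maze.sense north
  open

[in] stack.push north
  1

[in] maze.move north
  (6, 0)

[in] maze.sense north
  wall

[in] maze.sense east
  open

[in] stack.push east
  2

[in] maze.move east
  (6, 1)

[in] maze.sense north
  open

[in] stack.push north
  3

[in] maze.move north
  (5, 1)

[in] maze.sense north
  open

[in] stack.push north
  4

[in] maze.move north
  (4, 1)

[in] maze.sense north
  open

[in] stack.push north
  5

[in] maze.move north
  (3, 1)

[in] maze.sense north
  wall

[in] maze.sense west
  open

[in] stack.push west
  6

[in] maze.move west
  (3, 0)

[in] maze.sense north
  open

[in] stack.push north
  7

[in] maze.move north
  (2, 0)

[in] maze.sense north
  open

[in] stack.push north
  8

[in] maze.move north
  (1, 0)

[in] maze.sense north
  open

[in] stack.push north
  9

[in] maze.move north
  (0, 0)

[in] maze.sense east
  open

[in] stack.push east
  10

[in] maze.move east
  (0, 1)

[in] maze.sense south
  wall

[in] maze.sense east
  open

[in] stack.push east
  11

[in] maze.move east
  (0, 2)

[in] maze.sense south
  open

[in] stack.push south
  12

[in] maze.move south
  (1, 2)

[in] maze.sense south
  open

[in] stack.push south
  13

[in] maze.move south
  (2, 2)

[in] maze.sense south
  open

[in] stack.push south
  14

[in] maze.move south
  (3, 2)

[in] maze.sense south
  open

[in] stack.push south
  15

[in] maze.move south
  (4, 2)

[in] maze.sense south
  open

[in] stack.push south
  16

[in] maze.move south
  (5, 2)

[in] maze.sense south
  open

[in] stack.push south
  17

[in] maze.move south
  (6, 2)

[in] maze.sense south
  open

[in] stack.push south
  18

[in] maze.move south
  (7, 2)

[in] maze.sense west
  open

[in] stack.push west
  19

[in] maze.move west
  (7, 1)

[in] stack.pop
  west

[in] maze.move east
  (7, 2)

[in] maze.sense east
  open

[in] stack.push east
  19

[in] maze.move east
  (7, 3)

[in] maze.sense north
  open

[in] stack.push north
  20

[in] maze.move north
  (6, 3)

[in] maze.sense north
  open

[in] stack.push north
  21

[in] maze.move north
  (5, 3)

[in] maze.sense north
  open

[in] stack.push north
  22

[in] maze.move north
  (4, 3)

[in] maze.sense north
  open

[in] stack.push north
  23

[in] maze.move north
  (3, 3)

[in] maze.sense north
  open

[in] stack.push north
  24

[in] maze.move north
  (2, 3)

[in] maze.sense north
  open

[in] stack.push north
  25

[in] maze.move north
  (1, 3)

[in] maze.sense north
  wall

[in] maze.sense east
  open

[in] stack.push east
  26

[in] maze.move east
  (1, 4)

[in] maze.sense north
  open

[in] stack.push north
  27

[in] maze.move north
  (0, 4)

[in] maze.sense east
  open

[in] stack.push east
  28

[in] maze.move east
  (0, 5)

[in] maze.sense south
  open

[in] stack.push south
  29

[in] maze.move south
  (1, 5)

[in] maze.sense south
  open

[in] stack.push south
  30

[in] maze.move south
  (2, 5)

[in] maze.sense south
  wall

[in] maze.sense west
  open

[in] stack.push west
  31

[in] maze.move west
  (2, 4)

[in] maze.sense south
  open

[in] stack.push south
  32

[in] maze.move south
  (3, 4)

[in] maze.sense south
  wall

[in] stack.pop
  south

[in] maze.move north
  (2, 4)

[in] stack.pop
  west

[in] maze.move east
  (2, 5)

[in] maze.sense east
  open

[in] stack.push east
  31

[in] maze.move east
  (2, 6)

[in] maze.sense north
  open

[in] stack.push north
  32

[in] maze.move north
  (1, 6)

[in] maze.sense north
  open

[in] stack.push north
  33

[in] maze.move north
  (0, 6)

[in] maze.sense east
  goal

[in] maze.move east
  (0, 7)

Answer: (0, 7)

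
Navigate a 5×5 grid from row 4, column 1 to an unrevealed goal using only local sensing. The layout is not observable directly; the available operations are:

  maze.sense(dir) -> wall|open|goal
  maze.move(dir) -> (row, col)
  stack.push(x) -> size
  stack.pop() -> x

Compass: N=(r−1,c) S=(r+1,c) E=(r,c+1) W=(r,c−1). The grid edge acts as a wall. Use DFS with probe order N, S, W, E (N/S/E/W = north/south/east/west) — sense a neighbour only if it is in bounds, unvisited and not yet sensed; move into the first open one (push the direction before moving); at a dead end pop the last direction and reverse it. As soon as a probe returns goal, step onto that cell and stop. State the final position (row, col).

% 1. maze.sense(dir: north) == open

% 2. stack.push(x: north) == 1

% 3. maze.move(dir: north) == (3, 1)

% 4. maze.sense(dir: north) == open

% 5. stack.push(x: north) == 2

% 6. maze.move(dir: north) == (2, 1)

% 7. maze.sense(dir: north) == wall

% 8. maze.sense(dir: west) == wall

% 9. maze.sense(dir: east) == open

% 10. stack.push(x: east) == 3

% 11. maze.move(dir: east) == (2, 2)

% 12. maze.sense(dir: north) == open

% 13. stack.push(x: north) == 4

% 14. maze.move(dir: north) == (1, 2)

% 15. maze.sense(dir: north) == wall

% 16. maze.sense(dir: east) == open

% 17. stack.push(x: east) == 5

% 18. maze.move(dir: east) == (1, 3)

% 19. maze.sense(dir: north) == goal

% 20. maze.move(dir: north) == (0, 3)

Answer: (0, 3)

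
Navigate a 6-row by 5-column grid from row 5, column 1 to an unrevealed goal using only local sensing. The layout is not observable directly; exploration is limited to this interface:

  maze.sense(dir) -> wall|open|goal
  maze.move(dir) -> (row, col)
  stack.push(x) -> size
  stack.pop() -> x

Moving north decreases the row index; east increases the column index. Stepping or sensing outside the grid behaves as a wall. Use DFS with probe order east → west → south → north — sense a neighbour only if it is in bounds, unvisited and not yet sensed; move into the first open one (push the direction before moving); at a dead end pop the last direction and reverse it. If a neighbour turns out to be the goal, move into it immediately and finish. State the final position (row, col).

I invoke sense using east, and see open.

Invoking push using east, which returns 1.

Then move using east, → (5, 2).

I invoke sense using east, → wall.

Invoking sense using north, — result: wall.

Next I call pop(), which returns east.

Invoking move using west, and see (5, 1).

I use sense using west, and get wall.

I run sense using north, — result: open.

Using push using north, yielding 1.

Then move using north, giving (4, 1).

Invoking sense using west, → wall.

I try sense using north, and get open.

Then push using north, → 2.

I invoke move using north, giving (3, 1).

Next I call sense using east, : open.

Invoking push using east, : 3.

Calling move using east, and see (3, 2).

Calling sense using east, → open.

Calling push using east, → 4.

I use move using east, and see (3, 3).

Calling sense using east, and observe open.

Next I call push using east, → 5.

I use move using east, — result: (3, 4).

Calling sense using south, which returns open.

I invoke push using south, and get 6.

I use move using south, : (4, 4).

Next I call sense using west, yielding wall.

I use sense using south, yielding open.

Invoking push using south, : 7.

I invoke move using south, giving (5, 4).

Invoking pop(), yielding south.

Using move using north, yielding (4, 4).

Using pop, which returns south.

I try move using north, → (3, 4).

Next I call sense using north, and see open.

Next I call push using north, and see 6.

I call move using north, giving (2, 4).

Now I run sense using west, — result: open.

Using push using west, → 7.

Invoking move using west, and see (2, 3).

I use sense using west, → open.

Using push using west, and observe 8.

I run move using west, and get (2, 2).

I use sense using west, — result: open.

I invoke push using west, : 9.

I run move using west, and get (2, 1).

Calling sense using west, → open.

Now I run push using west, which returns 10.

Next I call move using west, and observe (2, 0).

Calling sense using south, → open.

I use push using south, and observe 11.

Next I call move using south, — result: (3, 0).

Invoking pop, giving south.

I run move using north, and see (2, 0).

Next I call sense using north, and observe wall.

Next I call pop, and get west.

I invoke move using east, → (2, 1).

I run sense using north, — result: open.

Now I run push using north, and see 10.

I try move using north, — result: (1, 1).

Calling sense using east, — result: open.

Now I run push using east, and observe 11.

I try move using east, → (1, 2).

Now I run sense using east, — result: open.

Invoking push using east, : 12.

Next I call move using east, — result: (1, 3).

Next I call sense using east, which returns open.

I try push using east, and get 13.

Next I call move using east, and get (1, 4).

I invoke sense using north, which returns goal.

Next I call move using north, : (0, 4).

Answer: (0, 4)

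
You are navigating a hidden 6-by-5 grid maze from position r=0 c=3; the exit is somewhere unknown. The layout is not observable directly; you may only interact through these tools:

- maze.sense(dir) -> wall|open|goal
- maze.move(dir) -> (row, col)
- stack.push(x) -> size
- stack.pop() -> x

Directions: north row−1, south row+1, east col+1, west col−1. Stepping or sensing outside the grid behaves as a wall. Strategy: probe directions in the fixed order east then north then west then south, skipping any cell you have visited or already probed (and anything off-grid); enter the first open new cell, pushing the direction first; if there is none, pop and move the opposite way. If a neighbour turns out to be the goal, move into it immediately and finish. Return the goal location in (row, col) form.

$ maze.sense dir='east'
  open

$ stack.push x='east'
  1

$ maze.move dir='east'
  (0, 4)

$ maze.sense dir='south'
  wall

$ stack.pop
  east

$ maze.move dir='west'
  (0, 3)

$ maze.sense dir='west'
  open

$ stack.push x='west'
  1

$ maze.move dir='west'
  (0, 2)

$ maze.sense dir='west'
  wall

$ maze.sense dir='south'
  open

$ stack.push x='south'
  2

$ maze.move dir='south'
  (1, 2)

$ maze.sense dir='east'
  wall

$ maze.sense dir='west'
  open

$ stack.push x='west'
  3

$ maze.move dir='west'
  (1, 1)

$ maze.sense dir='west'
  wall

$ maze.sense dir='south'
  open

$ stack.push x='south'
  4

$ maze.move dir='south'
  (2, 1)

$ maze.sense dir='east'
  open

$ stack.push x='east'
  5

$ maze.move dir='east'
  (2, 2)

$ maze.sense dir='east'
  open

$ stack.push x='east'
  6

$ maze.move dir='east'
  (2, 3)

$ maze.sense dir='east'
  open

$ stack.push x='east'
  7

$ maze.move dir='east'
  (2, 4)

$ maze.sense dir='south'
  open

$ stack.push x='south'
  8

$ maze.move dir='south'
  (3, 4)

$ maze.sense dir='west'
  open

$ stack.push x='west'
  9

$ maze.move dir='west'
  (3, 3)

$ maze.sense dir='west'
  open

$ stack.push x='west'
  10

$ maze.move dir='west'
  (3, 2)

$ maze.sense dir='west'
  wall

$ maze.sense dir='south'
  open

$ stack.push x='south'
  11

$ maze.move dir='south'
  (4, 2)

$ maze.sense dir='east'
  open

$ stack.push x='east'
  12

$ maze.move dir='east'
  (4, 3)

$ maze.sense dir='east'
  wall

$ maze.sense dir='south'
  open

$ stack.push x='south'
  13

$ maze.move dir='south'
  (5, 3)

$ maze.sense dir='east'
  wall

$ maze.sense dir='west'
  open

$ stack.push x='west'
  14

$ maze.move dir='west'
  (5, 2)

$ maze.sense dir='west'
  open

$ stack.push x='west'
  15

$ maze.move dir='west'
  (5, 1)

$ maze.sense dir='north'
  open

$ stack.push x='north'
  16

$ maze.move dir='north'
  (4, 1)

$ maze.sense dir='west'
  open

$ stack.push x='west'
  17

$ maze.move dir='west'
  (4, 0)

$ maze.sense dir='north'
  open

$ stack.push x='north'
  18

$ maze.move dir='north'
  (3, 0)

$ maze.sense dir='north'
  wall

$ stack.pop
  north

$ maze.move dir='south'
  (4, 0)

$ maze.sense dir='south'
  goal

$ maze.move dir='south'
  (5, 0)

Answer: (5, 0)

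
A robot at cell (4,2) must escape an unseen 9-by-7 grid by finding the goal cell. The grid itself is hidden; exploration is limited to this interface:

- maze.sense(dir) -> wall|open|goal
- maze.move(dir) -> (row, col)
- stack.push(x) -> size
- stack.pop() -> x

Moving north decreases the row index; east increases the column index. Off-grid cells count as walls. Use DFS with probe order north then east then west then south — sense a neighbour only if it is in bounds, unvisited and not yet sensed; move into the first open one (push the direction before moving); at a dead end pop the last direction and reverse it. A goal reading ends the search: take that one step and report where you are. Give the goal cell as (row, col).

>>> maze.sense north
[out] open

>>> stack.push north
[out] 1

>>> maze.move north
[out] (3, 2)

>>> maze.sense north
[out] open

>>> stack.push north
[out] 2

>>> maze.move north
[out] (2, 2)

>>> maze.sense north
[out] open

>>> stack.push north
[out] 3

>>> maze.move north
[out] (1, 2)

>>> maze.sense north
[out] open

>>> stack.push north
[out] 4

>>> maze.move north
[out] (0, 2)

>>> maze.sense east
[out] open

>>> stack.push east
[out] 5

>>> maze.move east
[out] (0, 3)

>>> maze.sense east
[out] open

>>> stack.push east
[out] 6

>>> maze.move east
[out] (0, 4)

>>> maze.sense east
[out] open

>>> stack.push east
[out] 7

>>> maze.move east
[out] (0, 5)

>>> maze.sense east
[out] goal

>>> maze.move east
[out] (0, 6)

Answer: (0, 6)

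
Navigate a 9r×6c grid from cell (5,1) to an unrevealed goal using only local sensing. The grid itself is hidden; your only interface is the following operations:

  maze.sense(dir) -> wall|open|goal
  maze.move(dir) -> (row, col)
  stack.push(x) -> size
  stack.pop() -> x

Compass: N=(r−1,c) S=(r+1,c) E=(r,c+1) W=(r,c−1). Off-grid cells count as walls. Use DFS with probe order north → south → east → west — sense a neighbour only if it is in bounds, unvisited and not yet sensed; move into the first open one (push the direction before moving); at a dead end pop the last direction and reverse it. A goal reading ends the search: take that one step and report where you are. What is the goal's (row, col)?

-> sense(north)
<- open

-> push(north)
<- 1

-> move(north)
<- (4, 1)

-> sense(north)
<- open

-> push(north)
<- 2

-> move(north)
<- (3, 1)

-> sense(north)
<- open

-> push(north)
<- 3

-> move(north)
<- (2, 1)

-> sense(north)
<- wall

-> sense(east)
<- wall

-> sense(west)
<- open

-> push(west)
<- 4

-> move(west)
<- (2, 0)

-> sense(north)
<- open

-> push(north)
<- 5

-> move(north)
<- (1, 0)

-> sense(north)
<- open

-> push(north)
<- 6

-> move(north)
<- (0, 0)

-> sense(east)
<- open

-> push(east)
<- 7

-> move(east)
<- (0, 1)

-> sense(east)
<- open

-> push(east)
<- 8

-> move(east)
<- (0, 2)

-> sense(south)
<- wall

-> sense(east)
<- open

-> push(east)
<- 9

-> move(east)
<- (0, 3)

-> sense(south)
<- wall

-> sense(east)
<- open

-> push(east)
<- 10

-> move(east)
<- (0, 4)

-> sense(south)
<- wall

-> sense(east)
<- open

-> push(east)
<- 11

-> move(east)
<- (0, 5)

-> sense(south)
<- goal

-> move(south)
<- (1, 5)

Answer: (1, 5)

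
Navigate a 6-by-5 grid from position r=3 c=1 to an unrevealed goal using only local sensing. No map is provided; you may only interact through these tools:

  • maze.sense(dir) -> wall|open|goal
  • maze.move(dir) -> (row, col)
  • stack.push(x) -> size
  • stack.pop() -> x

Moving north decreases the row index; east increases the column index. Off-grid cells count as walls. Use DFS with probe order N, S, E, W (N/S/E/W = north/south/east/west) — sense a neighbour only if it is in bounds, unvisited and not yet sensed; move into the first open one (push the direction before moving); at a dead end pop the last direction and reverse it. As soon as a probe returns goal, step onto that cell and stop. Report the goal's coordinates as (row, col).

[in] sense dir: north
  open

[in] push x: north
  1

[in] move dir: north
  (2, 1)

[in] sense dir: north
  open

[in] push x: north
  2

[in] move dir: north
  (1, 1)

[in] sense dir: north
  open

[in] push x: north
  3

[in] move dir: north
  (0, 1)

[in] sense dir: east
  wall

[in] sense dir: west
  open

[in] push x: west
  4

[in] move dir: west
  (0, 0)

[in] sense dir: south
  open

[in] push x: south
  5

[in] move dir: south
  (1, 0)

[in] sense dir: south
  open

[in] push x: south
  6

[in] move dir: south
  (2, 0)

[in] sense dir: south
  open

[in] push x: south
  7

[in] move dir: south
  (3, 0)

[in] sense dir: south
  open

[in] push x: south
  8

[in] move dir: south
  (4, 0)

[in] sense dir: south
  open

[in] push x: south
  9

[in] move dir: south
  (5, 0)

[in] sense dir: east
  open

[in] push x: east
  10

[in] move dir: east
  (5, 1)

[in] sense dir: north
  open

[in] push x: north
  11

[in] move dir: north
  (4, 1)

[in] sense dir: east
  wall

[in] pop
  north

[in] move dir: south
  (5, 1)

[in] sense dir: east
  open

[in] push x: east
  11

[in] move dir: east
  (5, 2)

[in] sense dir: east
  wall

[in] pop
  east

[in] move dir: west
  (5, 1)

[in] pop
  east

[in] move dir: west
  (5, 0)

[in] pop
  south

[in] move dir: north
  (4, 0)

[in] pop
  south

[in] move dir: north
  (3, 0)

[in] pop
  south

[in] move dir: north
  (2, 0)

[in] pop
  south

[in] move dir: north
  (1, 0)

[in] pop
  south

[in] move dir: north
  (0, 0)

[in] pop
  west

[in] move dir: east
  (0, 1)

[in] pop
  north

[in] move dir: south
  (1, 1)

[in] sense dir: east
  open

[in] push x: east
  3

[in] move dir: east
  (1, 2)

[in] sense dir: south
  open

[in] push x: south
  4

[in] move dir: south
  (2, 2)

[in] sense dir: south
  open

[in] push x: south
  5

[in] move dir: south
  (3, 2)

[in] sense dir: east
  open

[in] push x: east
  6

[in] move dir: east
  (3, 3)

[in] sense dir: north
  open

[in] push x: north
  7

[in] move dir: north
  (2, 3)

[in] sense dir: north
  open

[in] push x: north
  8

[in] move dir: north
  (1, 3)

[in] sense dir: north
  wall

[in] sense dir: east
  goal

[in] move dir: east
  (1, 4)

Answer: (1, 4)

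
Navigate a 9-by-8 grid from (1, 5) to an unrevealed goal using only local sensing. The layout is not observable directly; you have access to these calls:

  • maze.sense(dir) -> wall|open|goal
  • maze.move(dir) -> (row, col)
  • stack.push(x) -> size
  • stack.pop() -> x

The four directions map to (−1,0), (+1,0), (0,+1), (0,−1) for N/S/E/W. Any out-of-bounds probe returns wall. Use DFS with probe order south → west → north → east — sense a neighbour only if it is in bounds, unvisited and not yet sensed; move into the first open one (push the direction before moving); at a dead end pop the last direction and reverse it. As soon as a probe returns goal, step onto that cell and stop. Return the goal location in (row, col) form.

Step: sense[dir=south]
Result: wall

Step: sense[dir=west]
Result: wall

Step: sense[dir=north]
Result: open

Step: push[x=north]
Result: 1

Step: move[dir=north]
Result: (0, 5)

Step: sense[dir=west]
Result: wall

Step: sense[dir=east]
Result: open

Step: push[x=east]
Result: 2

Step: move[dir=east]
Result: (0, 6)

Step: sense[dir=south]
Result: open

Step: push[x=south]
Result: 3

Step: move[dir=south]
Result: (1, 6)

Step: sense[dir=south]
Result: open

Step: push[x=south]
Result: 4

Step: move[dir=south]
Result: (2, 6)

Step: sense[dir=south]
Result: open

Step: push[x=south]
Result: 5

Step: move[dir=south]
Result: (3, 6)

Step: sense[dir=south]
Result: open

Step: push[x=south]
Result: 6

Step: move[dir=south]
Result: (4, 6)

Step: sense[dir=south]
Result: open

Step: push[x=south]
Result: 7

Step: move[dir=south]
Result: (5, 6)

Step: sense[dir=south]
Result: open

Step: push[x=south]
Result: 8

Step: move[dir=south]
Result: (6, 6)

Step: sense[dir=south]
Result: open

Step: push[x=south]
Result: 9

Step: move[dir=south]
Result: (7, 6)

Step: sense[dir=south]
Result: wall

Step: sense[dir=west]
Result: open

Step: push[x=west]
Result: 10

Step: move[dir=west]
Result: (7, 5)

Step: sense[dir=south]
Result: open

Step: push[x=south]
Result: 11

Step: move[dir=south]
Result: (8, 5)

Step: sense[dir=west]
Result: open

Step: push[x=west]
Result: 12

Step: move[dir=west]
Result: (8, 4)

Step: sense[dir=west]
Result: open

Step: push[x=west]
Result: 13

Step: move[dir=west]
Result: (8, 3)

Step: sense[dir=west]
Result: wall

Step: sense[dir=north]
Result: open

Step: push[x=north]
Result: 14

Step: move[dir=north]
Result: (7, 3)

Step: sense[dir=west]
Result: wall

Step: sense[dir=north]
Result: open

Step: push[x=north]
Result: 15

Step: move[dir=north]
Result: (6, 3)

Step: sense[dir=west]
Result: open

Step: push[x=west]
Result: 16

Step: move[dir=west]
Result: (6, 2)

Step: sense[dir=west]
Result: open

Step: push[x=west]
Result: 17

Step: move[dir=west]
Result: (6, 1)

Step: sense[dir=south]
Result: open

Step: push[x=south]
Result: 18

Step: move[dir=south]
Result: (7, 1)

Step: sense[dir=south]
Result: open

Step: push[x=south]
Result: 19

Step: move[dir=south]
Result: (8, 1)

Step: sense[dir=west]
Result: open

Step: push[x=west]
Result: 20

Step: move[dir=west]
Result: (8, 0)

Step: sense[dir=north]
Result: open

Step: push[x=north]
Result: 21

Step: move[dir=north]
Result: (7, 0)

Step: sense[dir=north]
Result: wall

Step: pop[]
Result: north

Step: move[dir=south]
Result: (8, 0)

Step: pop[]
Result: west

Step: move[dir=east]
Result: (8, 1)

Step: pop[]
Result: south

Step: move[dir=north]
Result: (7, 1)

Step: pop[]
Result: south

Step: move[dir=north]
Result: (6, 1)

Step: sense[dir=north]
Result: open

Step: push[x=north]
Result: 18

Step: move[dir=north]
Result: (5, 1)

Step: sense[dir=west]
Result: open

Step: push[x=west]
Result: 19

Step: move[dir=west]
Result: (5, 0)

Step: sense[dir=north]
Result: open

Step: push[x=north]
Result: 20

Step: move[dir=north]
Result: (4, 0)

Step: sense[dir=north]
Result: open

Step: push[x=north]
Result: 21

Step: move[dir=north]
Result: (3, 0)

Step: sense[dir=north]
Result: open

Step: push[x=north]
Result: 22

Step: move[dir=north]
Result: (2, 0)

Step: sense[dir=north]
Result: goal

Step: move[dir=north]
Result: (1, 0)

Answer: (1, 0)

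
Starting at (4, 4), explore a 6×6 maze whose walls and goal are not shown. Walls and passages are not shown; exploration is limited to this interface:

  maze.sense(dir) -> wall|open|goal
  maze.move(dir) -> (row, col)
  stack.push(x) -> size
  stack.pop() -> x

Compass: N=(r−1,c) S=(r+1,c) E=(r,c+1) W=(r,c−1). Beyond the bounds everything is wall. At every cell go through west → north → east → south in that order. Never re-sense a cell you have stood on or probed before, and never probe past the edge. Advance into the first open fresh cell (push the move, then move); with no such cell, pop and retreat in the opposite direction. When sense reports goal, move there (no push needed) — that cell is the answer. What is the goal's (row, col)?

$ sense dir: west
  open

$ push x: west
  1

$ move dir: west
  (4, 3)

$ sense dir: west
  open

$ push x: west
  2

$ move dir: west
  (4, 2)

$ sense dir: west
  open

$ push x: west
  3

$ move dir: west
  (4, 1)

$ sense dir: west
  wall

$ sense dir: north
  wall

$ sense dir: south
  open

$ push x: south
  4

$ move dir: south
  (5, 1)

$ sense dir: west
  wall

$ sense dir: east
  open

$ push x: east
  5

$ move dir: east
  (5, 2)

$ sense dir: east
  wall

$ pop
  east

$ move dir: west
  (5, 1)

$ pop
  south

$ move dir: north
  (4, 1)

$ pop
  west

$ move dir: east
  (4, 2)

$ sense dir: north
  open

$ push x: north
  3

$ move dir: north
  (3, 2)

$ sense dir: north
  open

$ push x: north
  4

$ move dir: north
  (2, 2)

$ sense dir: west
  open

$ push x: west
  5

$ move dir: west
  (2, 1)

$ sense dir: west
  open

$ push x: west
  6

$ move dir: west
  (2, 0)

$ sense dir: north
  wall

$ sense dir: south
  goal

$ move dir: south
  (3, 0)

Answer: (3, 0)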